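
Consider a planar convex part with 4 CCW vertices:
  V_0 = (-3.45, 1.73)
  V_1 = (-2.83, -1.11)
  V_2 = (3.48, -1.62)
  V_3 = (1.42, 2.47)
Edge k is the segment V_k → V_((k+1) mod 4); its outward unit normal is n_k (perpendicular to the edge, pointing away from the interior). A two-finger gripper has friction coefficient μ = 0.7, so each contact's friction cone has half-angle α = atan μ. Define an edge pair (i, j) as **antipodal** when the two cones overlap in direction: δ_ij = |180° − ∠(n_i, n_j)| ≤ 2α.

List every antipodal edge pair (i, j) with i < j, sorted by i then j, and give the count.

α = atan 0.7 = 34.99°;  2α = 69.98°
n_0 = (-0.9770, -0.2133)
n_1 = (-0.0806, -0.9967)
n_2 = (+0.8931, +0.4498)
n_3 = (-0.1502, +0.9887)
  (0,1): δ = 106.94°  ·
  (0,2): δ = 14.42°  ✓
  (0,3): δ = 86.33°  ·
  (1,2): δ = 58.65°  ✓
  (1,3): δ = 13.26°  ✓
  (2,3): δ = 108.09°  ·
antipodal pairs: 3

count = 3; pairs: (0,2), (1,2), (1,3)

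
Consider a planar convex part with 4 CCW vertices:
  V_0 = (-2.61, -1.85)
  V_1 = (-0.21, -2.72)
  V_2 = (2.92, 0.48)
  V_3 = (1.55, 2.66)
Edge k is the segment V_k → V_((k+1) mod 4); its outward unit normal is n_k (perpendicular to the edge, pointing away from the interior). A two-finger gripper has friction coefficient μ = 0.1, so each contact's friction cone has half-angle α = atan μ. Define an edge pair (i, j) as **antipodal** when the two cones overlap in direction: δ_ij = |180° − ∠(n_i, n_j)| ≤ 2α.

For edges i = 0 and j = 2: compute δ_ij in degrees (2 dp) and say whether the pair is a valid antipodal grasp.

α = atan 0.1 = 5.71°;  2α = 11.42°
edge 0: e_0 = (+2.40, -0.87);  n_0 = (-0.3408, -0.9401)
edge 2: e_2 = (-1.37, +2.18);  n_2 = (+0.8467, +0.5321)
∠(n_0, n_2) = 142.07°
δ = |180° − 142.07°| = 37.93°
37.93° > 2α = 11.42°  →  invalid

δ = 37.93°, invalid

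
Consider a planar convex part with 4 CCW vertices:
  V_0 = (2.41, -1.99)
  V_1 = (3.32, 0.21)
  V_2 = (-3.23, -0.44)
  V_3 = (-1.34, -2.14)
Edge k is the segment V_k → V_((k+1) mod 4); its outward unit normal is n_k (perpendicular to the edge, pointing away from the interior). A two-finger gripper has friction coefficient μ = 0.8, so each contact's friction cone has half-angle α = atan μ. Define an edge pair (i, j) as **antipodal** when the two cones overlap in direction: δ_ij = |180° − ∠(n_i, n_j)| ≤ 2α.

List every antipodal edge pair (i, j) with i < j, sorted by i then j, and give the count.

count = 4; pairs: (0,1), (0,2), (1,2), (1,3)

α = atan 0.8 = 38.66°;  2α = 77.32°
n_0 = (+0.9241, -0.3822)
n_1 = (-0.0988, +0.9951)
n_2 = (-0.6687, -0.7435)
n_3 = (+0.0400, -0.9992)
  (0,1): δ = 61.86°  ✓
  (0,2): δ = 70.50°  ✓
  (0,3): δ = 114.76°  ·
  (1,2): δ = 47.64°  ✓
  (1,3): δ = 3.38°  ✓
  (2,3): δ = 135.74°  ·
antipodal pairs: 4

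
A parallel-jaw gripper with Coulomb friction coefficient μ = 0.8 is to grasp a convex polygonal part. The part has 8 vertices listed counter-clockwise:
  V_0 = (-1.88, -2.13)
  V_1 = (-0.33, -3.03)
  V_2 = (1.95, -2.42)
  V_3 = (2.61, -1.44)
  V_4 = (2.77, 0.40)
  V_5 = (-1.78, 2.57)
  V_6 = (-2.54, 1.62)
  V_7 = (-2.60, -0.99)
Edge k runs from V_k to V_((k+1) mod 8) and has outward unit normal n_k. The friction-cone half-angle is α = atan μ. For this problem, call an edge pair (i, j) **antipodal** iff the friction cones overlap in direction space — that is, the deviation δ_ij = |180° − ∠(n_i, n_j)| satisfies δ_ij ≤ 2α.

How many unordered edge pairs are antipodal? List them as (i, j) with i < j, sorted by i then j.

α = atan 0.8 = 38.66°;  2α = 77.32°
n_0 = (-0.5021, -0.8648)
n_1 = (+0.2585, -0.9660)
n_2 = (+0.8294, -0.5586)
n_3 = (+0.9962, -0.0866)
n_4 = (+0.4305, +0.9026)
n_5 = (-0.7809, +0.6247)
n_6 = (-0.9997, +0.0230)
n_7 = (-0.8455, -0.5340)
  (0,1): δ = 134.88°  ·
  (0,2): δ = 93.82°  ·
  (0,3): δ = 64.83°  ✓
  (0,4): δ = 4.64°  ✓
  (0,5): δ = 81.48°  ·
  (0,6): δ = 118.82°  ·
  (0,7): δ = 152.42°  ·
  (1,2): δ = 138.94°  ·
  (1,3): δ = 109.95°  ·
  (1,4): δ = 40.48°  ✓
  (1,5): δ = 36.36°  ✓
  (1,6): δ = 73.70°  ✓
  (1,7): δ = 107.30°  ·
  (2,3): δ = 151.01°  ·
  (2,4): δ = 81.54°  ·
  (2,5): δ = 4.70°  ✓
  (2,6): δ = 32.64°  ✓
  (2,7): δ = 66.23°  ✓
  (3,4): δ = 110.53°  ·
  (3,5): δ = 33.69°  ✓
  (3,6): δ = 3.65°  ✓
  (3,7): δ = 37.25°  ✓
  (4,5): δ = 103.16°  ·
  (4,6): δ = 65.82°  ✓
  (4,7): δ = 32.23°  ✓
  (5,6): δ = 142.66°  ·
  (5,7): δ = 109.06°  ·
  (6,7): δ = 146.41°  ·
antipodal pairs: 13

count = 13; pairs: (0,3), (0,4), (1,4), (1,5), (1,6), (2,5), (2,6), (2,7), (3,5), (3,6), (3,7), (4,6), (4,7)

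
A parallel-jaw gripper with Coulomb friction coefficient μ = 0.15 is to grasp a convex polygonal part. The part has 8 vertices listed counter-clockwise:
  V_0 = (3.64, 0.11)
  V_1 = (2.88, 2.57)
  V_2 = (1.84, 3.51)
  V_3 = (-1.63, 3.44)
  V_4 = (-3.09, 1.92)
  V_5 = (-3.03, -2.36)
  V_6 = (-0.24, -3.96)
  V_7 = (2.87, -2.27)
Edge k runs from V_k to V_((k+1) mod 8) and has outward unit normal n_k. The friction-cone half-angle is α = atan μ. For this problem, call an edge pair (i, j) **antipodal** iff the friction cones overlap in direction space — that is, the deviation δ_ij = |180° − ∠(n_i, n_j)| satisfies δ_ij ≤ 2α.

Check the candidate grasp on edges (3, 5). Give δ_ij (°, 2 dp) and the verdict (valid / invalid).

δ = 75.99°, invalid

α = atan 0.15 = 8.53°;  2α = 17.06°
edge 3: e_3 = (-1.46, -1.52);  n_3 = (-0.7212, +0.6927)
edge 5: e_5 = (+2.79, -1.60);  n_5 = (-0.4975, -0.8675)
∠(n_3, n_5) = 104.01°
δ = |180° − 104.01°| = 75.99°
75.99° > 2α = 17.06°  →  invalid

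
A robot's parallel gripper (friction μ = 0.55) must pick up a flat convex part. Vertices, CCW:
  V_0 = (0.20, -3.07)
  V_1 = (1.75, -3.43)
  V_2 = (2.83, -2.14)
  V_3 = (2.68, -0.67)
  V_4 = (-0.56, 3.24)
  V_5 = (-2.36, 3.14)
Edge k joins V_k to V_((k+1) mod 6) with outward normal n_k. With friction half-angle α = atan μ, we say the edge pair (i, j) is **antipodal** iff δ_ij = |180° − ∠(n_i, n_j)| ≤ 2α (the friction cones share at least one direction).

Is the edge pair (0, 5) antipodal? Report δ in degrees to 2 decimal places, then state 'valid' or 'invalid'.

α = atan 0.55 = 28.81°;  2α = 57.62°
edge 0: e_0 = (+1.55, -0.36);  n_0 = (-0.2262, -0.9741)
edge 5: e_5 = (+2.56, -6.21);  n_5 = (-0.9245, -0.3811)
∠(n_0, n_5) = 54.52°
δ = |180° − 54.52°| = 125.48°
125.48° > 2α = 57.62°  →  invalid

δ = 125.48°, invalid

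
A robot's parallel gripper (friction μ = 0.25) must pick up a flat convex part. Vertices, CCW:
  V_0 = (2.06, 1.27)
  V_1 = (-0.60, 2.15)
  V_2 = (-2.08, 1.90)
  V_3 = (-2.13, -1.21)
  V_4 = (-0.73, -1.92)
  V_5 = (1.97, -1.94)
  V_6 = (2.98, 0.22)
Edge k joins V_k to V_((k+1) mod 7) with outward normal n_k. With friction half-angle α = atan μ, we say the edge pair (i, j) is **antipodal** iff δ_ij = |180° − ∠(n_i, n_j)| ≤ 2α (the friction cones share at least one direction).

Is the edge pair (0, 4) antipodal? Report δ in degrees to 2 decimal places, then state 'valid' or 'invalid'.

δ = 17.88°, valid

α = atan 0.25 = 14.04°;  2α = 28.07°
edge 0: e_0 = (-2.66, +0.88);  n_0 = (+0.3141, +0.9494)
edge 4: e_4 = (+2.70, -0.02);  n_4 = (-0.0074, -1.0000)
∠(n_0, n_4) = 162.12°
δ = |180° − 162.12°| = 17.88°
17.88° ≤ 2α = 28.07°  →  valid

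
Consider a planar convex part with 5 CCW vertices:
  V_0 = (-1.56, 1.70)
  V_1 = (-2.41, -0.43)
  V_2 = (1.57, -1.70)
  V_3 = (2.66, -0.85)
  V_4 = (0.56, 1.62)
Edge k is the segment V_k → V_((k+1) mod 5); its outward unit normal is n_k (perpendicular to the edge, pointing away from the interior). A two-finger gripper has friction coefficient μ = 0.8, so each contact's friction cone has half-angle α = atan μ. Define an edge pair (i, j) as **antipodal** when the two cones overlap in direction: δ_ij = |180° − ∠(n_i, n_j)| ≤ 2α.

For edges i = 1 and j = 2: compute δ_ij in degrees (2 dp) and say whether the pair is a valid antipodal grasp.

δ = 124.35°, invalid

α = atan 0.8 = 38.66°;  2α = 77.32°
edge 1: e_1 = (+3.98, -1.27);  n_1 = (-0.3040, -0.9527)
edge 2: e_2 = (+1.09, +0.85);  n_2 = (+0.6149, -0.7886)
∠(n_1, n_2) = 55.65°
δ = |180° − 55.65°| = 124.35°
124.35° > 2α = 77.32°  →  invalid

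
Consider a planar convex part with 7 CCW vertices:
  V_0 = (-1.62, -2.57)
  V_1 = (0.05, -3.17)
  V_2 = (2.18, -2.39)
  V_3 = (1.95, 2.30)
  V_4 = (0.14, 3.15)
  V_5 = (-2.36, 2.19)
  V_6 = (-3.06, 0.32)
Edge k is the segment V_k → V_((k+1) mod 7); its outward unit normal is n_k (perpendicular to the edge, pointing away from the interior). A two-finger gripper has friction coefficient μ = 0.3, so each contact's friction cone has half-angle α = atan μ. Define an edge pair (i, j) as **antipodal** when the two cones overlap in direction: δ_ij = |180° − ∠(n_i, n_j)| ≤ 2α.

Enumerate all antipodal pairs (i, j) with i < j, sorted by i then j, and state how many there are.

α = atan 0.3 = 16.70°;  2α = 33.40°
n_0 = (-0.3381, -0.9411)
n_1 = (+0.3439, -0.9390)
n_2 = (+0.9988, +0.0490)
n_3 = (+0.4251, +0.9052)
n_4 = (-0.3585, +0.9335)
n_5 = (-0.9365, +0.3506)
n_6 = (-0.8950, -0.4460)
  (0,1): δ = 140.12°  ·
  (0,2): δ = 67.43°  ·
  (0,3): δ = 5.39°  ✓
  (0,4): δ = 40.77°  ·
  (0,5): δ = 89.24°  ·
  (0,6): δ = 136.25°  ·
  (1,2): δ = 107.31°  ·
  (1,3): δ = 45.27°  ·
  (1,4): δ = 0.89°  ✓
  (1,5): δ = 49.36°  ·
  (1,6): δ = 96.37°  ·
  (2,3): δ = 117.96°  ·
  (2,4): δ = 71.80°  ·
  (2,5): δ = 23.33°  ✓
  (2,6): δ = 23.68°  ✓
  (3,4): δ = 133.84°  ·
  (3,5): δ = 85.37°  ·
  (3,6): δ = 38.36°  ·
  (4,5): δ = 131.53°  ·
  (4,6): δ = 84.52°  ·
  (5,6): δ = 132.99°  ·
antipodal pairs: 4

count = 4; pairs: (0,3), (1,4), (2,5), (2,6)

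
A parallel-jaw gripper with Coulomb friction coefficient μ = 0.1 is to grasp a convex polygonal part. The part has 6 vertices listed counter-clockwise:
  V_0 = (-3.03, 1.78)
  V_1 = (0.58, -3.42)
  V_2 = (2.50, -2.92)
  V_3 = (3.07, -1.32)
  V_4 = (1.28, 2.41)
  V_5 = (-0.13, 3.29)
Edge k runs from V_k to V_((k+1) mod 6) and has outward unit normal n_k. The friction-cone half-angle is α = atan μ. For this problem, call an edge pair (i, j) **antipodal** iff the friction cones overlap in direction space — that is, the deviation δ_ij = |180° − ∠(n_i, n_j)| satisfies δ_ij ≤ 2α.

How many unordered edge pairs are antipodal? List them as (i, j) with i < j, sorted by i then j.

count = 1; pairs: (0,3)

α = atan 0.1 = 5.71°;  2α = 11.42°
n_0 = (-0.8215, -0.5703)
n_1 = (+0.2520, -0.9677)
n_2 = (+0.9420, -0.3356)
n_3 = (+0.9016, +0.4327)
n_4 = (+0.5295, +0.8483)
n_5 = (-0.4618, +0.8870)
  (0,1): δ = 110.17°  ·
  (0,2): δ = 54.38°  ·
  (0,3): δ = 9.13°  ✓
  (0,4): δ = 23.26°  ·
  (0,5): δ = 82.74°  ·
  (1,2): δ = 124.21°  ·
  (1,3): δ = 78.96°  ·
  (1,4): δ = 46.57°  ·
  (1,5): δ = 12.91°  ·
  (2,3): δ = 134.76°  ·
  (2,4): δ = 102.36°  ·
  (2,5): δ = 42.89°  ·
  (3,4): δ = 147.60°  ·
  (3,5): δ = 88.13°  ·
  (4,5): δ = 120.53°  ·
antipodal pairs: 1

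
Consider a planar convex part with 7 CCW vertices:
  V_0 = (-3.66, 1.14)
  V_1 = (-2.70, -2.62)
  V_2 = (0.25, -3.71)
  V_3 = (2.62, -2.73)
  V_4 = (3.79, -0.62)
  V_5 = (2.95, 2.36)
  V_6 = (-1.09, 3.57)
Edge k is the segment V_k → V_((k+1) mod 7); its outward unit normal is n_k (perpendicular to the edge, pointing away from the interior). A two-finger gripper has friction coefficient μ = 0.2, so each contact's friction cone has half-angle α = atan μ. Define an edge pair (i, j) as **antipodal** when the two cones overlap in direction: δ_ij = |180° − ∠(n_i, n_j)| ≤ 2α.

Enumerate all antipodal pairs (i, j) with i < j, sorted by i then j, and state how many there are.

count = 4; pairs: (0,4), (1,5), (2,6), (3,6)

α = atan 0.2 = 11.31°;  2α = 22.62°
n_0 = (-0.9689, -0.2474)
n_1 = (-0.3466, -0.9380)
n_2 = (+0.3821, -0.9241)
n_3 = (+0.8745, -0.4849)
n_4 = (+0.9625, +0.2713)
n_5 = (+0.2869, +0.9580)
n_6 = (-0.6870, +0.7266)
  (0,1): δ = 124.60°  ·
  (0,2): δ = 81.86°  ·
  (0,3): δ = 43.33°  ·
  (0,4): δ = 1.42°  ✓
  (0,5): δ = 59.00°  ·
  (0,6): δ = 119.07°  ·
  (1,2): δ = 137.26°  ·
  (1,3): δ = 98.73°  ·
  (1,4): δ = 53.98°  ·
  (1,5): δ = 3.61°  ✓
  (1,6): δ = 63.67°  ·
  (2,3): δ = 141.47°  ·
  (2,4): δ = 96.72°  ·
  (2,5): δ = 39.14°  ·
  (2,6): δ = 20.93°  ✓
  (3,4): δ = 135.25°  ·
  (3,5): δ = 77.66°  ·
  (3,6): δ = 17.60°  ✓
  (4,5): δ = 122.42°  ·
  (4,6): δ = 62.35°  ·
  (5,6): δ = 119.93°  ·
antipodal pairs: 4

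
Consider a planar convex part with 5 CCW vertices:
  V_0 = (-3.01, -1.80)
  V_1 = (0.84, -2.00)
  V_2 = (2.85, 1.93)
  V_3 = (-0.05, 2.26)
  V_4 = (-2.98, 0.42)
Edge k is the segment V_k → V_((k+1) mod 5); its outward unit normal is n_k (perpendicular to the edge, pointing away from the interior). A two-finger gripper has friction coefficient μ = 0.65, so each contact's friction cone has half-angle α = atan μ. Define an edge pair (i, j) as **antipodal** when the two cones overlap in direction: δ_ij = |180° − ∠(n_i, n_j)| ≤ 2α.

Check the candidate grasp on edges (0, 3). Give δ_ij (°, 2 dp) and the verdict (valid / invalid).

α = atan 0.65 = 33.02°;  2α = 66.05°
edge 0: e_0 = (+3.85, -0.20);  n_0 = (-0.0519, -0.9987)
edge 3: e_3 = (-2.93, -1.84);  n_3 = (-0.5318, +0.8469)
∠(n_0, n_3) = 144.90°
δ = |180° − 144.90°| = 35.10°
35.10° ≤ 2α = 66.05°  →  valid

δ = 35.10°, valid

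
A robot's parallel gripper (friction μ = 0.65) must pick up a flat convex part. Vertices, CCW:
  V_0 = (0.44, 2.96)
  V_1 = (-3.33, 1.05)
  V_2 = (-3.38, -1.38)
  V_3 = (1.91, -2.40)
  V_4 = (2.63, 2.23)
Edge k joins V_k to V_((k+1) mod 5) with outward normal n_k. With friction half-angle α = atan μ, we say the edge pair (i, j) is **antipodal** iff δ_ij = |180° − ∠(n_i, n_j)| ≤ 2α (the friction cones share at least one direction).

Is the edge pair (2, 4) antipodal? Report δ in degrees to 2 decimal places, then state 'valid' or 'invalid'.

δ = 7.52°, valid

α = atan 0.65 = 33.02°;  2α = 66.05°
edge 2: e_2 = (+5.29, -1.02);  n_2 = (-0.1893, -0.9819)
edge 4: e_4 = (-2.19, +0.73);  n_4 = (+0.3162, +0.9487)
∠(n_2, n_4) = 172.48°
δ = |180° − 172.48°| = 7.52°
7.52° ≤ 2α = 66.05°  →  valid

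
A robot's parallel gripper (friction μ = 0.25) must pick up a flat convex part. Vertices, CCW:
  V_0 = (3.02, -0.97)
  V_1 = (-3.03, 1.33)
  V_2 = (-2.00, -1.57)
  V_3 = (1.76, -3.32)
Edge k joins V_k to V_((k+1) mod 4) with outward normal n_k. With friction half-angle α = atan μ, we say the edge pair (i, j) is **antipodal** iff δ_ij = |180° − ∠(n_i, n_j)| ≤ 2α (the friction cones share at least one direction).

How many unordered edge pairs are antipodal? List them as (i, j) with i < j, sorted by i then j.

count = 1; pairs: (0,2)

α = atan 0.25 = 14.04°;  2α = 28.07°
n_0 = (+0.3554, +0.9347)
n_1 = (-0.9423, -0.3347)
n_2 = (-0.4220, -0.9066)
n_3 = (+0.8813, -0.4725)
  (0,1): δ = 49.63°  ·
  (0,2): δ = 4.14°  ✓
  (0,3): δ = 82.62°  ·
  (1,2): δ = 134.51°  ·
  (1,3): δ = 47.75°  ·
  (2,3): δ = 93.24°  ·
antipodal pairs: 1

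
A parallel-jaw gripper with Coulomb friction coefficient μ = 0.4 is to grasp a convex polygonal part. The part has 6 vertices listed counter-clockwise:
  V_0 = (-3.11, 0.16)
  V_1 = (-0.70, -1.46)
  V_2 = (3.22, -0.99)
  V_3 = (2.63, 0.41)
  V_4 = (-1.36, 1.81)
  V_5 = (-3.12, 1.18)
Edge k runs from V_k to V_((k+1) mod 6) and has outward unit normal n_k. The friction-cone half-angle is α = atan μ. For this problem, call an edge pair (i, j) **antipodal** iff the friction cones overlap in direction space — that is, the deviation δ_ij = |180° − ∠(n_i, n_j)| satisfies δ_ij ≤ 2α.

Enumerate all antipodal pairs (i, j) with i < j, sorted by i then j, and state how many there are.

count = 5; pairs: (0,2), (0,3), (1,3), (1,4), (2,5)

α = atan 0.4 = 21.80°;  2α = 43.60°
n_0 = (-0.5579, -0.8299)
n_1 = (+0.1190, -0.9929)
n_2 = (+0.9215, +0.3884)
n_3 = (+0.3311, +0.9436)
n_4 = (-0.3370, +0.9415)
n_5 = (-1.0000, -0.0098)
  (0,1): δ = 139.25°  ·
  (0,2): δ = 33.24°  ✓
  (0,3): δ = 14.57°  ✓
  (0,4): δ = 53.60°  ·
  (0,5): δ = 124.47°  ·
  (1,2): δ = 73.99°  ·
  (1,3): δ = 26.17°  ✓
  (1,4): δ = 12.86°  ✓
  (1,5): δ = 83.72°  ·
  (2,3): δ = 132.19°  ·
  (2,4): δ = 93.16°  ·
  (2,5): δ = 22.29°  ✓
  (3,4): δ = 140.97°  ·
  (3,5): δ = 70.10°  ·
  (4,5): δ = 109.13°  ·
antipodal pairs: 5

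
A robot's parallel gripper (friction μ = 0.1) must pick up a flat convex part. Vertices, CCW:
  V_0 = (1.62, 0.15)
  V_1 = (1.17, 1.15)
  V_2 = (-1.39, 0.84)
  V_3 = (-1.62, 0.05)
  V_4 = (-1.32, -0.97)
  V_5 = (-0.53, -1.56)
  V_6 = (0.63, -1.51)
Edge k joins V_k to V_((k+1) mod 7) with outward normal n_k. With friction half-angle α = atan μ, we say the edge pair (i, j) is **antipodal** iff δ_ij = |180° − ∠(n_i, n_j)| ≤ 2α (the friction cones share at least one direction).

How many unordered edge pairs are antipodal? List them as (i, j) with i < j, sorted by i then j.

α = atan 0.1 = 5.71°;  2α = 11.42°
n_0 = (+0.9119, +0.4104)
n_1 = (-0.1202, +0.9927)
n_2 = (-0.9601, +0.2795)
n_3 = (-0.9594, -0.2822)
n_4 = (-0.5984, -0.8012)
n_5 = (+0.0431, -0.9991)
n_6 = (+0.8589, -0.5122)
  (0,1): δ = 107.32°  ·
  (0,2): δ = 40.46°  ·
  (0,3): δ = 7.84°  ✓
  (0,4): δ = 29.02°  ·
  (0,5): δ = 68.24°  ·
  (0,6): δ = 124.96°  ·
  (1,2): δ = 113.14°  ·
  (1,3): δ = 80.52°  ·
  (1,4): δ = 43.66°  ·
  (1,5): δ = 4.44°  ✓
  (1,6): δ = 52.28°  ·
  (2,3): δ = 147.38°  ·
  (2,4): δ = 110.52°  ·
  (2,5): δ = 71.30°  ·
  (2,6): δ = 14.58°  ·
  (3,4): δ = 143.14°  ·
  (3,5): δ = 103.92°  ·
  (3,6): δ = 47.20°  ·
  (4,5): δ = 140.78°  ·
  (4,6): δ = 84.06°  ·
  (5,6): δ = 123.28°  ·
antipodal pairs: 2

count = 2; pairs: (0,3), (1,5)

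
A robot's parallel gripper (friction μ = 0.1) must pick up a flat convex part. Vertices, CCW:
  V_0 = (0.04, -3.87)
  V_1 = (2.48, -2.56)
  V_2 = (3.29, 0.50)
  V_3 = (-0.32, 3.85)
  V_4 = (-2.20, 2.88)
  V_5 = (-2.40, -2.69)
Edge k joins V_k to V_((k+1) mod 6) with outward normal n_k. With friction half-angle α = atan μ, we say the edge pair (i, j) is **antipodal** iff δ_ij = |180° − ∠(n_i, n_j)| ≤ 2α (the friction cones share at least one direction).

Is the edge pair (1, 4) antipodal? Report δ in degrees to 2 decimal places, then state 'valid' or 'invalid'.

α = atan 0.1 = 5.71°;  2α = 11.42°
edge 1: e_1 = (+0.81, +3.06);  n_1 = (+0.9667, -0.2559)
edge 4: e_4 = (-0.20, -5.57);  n_4 = (-0.9994, +0.0359)
∠(n_1, n_4) = 167.23°
δ = |180° − 167.23°| = 12.77°
12.77° > 2α = 11.42°  →  invalid

δ = 12.77°, invalid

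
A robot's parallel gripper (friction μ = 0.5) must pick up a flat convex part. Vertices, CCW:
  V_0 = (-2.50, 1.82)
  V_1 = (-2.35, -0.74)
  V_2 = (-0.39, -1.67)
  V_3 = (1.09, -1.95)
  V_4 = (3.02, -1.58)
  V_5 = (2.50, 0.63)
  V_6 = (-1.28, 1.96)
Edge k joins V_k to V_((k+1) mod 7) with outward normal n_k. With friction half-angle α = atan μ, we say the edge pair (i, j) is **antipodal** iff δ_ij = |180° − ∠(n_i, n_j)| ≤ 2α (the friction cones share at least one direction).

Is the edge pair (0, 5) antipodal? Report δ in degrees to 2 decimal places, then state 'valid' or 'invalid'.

α = atan 0.5 = 26.57°;  2α = 53.13°
edge 0: e_0 = (+0.15, -2.56);  n_0 = (-0.9983, -0.0585)
edge 5: e_5 = (-3.78, +1.33);  n_5 = (+0.3319, +0.9433)
∠(n_0, n_5) = 112.74°
δ = |180° − 112.74°| = 67.26°
67.26° > 2α = 53.13°  →  invalid

δ = 67.26°, invalid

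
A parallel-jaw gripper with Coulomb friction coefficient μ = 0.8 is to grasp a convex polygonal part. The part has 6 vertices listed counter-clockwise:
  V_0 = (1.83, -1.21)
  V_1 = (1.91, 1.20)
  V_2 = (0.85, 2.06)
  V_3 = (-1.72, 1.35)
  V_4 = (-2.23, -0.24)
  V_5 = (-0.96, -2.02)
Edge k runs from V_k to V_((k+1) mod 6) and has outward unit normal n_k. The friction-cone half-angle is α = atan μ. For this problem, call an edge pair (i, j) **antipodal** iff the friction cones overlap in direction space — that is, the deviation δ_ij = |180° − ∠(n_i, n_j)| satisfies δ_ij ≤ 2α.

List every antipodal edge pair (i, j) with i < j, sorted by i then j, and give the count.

count = 9; pairs: (0,2), (0,3), (0,4), (1,3), (1,4), (1,5), (2,4), (2,5), (3,5)

α = atan 0.8 = 38.66°;  2α = 77.32°
n_0 = (+0.9994, -0.0332)
n_1 = (+0.6300, +0.7766)
n_2 = (-0.2663, +0.9639)
n_3 = (-0.9522, +0.3054)
n_4 = (-0.8140, -0.5808)
n_5 = (+0.2788, -0.9603)
  (0,1): δ = 127.15°  ·
  (0,2): δ = 72.66°  ✓
  (0,3): δ = 15.88°  ✓
  (0,4): δ = 37.41°  ✓
  (0,5): δ = 108.09°  ·
  (1,2): δ = 125.50°  ·
  (1,3): δ = 68.73°  ✓
  (1,4): δ = 15.44°  ✓
  (1,5): δ = 55.24°  ✓
  (2,3): δ = 123.23°  ·
  (2,4): δ = 69.94°  ✓
  (2,5): δ = 0.75°  ✓
  (3,4): δ = 126.71°  ·
  (3,5): δ = 56.03°  ✓
  (4,5): δ = 109.32°  ·
antipodal pairs: 9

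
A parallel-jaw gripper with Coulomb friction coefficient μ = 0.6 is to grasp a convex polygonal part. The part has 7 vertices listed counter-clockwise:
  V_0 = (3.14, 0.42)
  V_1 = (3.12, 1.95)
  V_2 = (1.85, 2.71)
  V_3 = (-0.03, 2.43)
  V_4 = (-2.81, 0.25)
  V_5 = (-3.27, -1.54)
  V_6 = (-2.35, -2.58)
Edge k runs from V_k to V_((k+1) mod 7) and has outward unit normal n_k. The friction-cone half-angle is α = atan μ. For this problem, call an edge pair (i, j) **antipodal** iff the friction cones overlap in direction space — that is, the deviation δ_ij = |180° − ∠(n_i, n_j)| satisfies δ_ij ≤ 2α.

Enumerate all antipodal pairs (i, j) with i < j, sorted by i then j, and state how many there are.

α = atan 0.6 = 30.96°;  2α = 61.93°
n_0 = (+0.9999, +0.0131)
n_1 = (+0.5135, +0.8581)
n_2 = (-0.1473, +0.9891)
n_3 = (-0.6171, +0.7869)
n_4 = (-0.9685, +0.2489)
n_5 = (-0.7490, -0.6626)
n_6 = (+0.4795, -0.8775)
  (0,1): δ = 121.65°  ·
  (0,2): δ = 82.28°  ·
  (0,3): δ = 52.65°  ✓
  (0,4): δ = 15.16°  ✓
  (0,5): δ = 40.75°  ✓
  (0,6): δ = 117.91°  ·
  (1,2): δ = 140.63°  ·
  (1,3): δ = 111.00°  ·
  (1,4): δ = 73.51°  ·
  (1,5): δ = 17.61°  ✓
  (1,6): δ = 59.55°  ✓
  (2,3): δ = 150.37°  ·
  (2,4): δ = 112.88°  ·
  (2,5): δ = 56.97°  ✓
  (2,6): δ = 20.18°  ✓
  (3,4): δ = 142.51°  ·
  (3,5): δ = 86.61°  ·
  (3,6): δ = 9.45°  ✓
  (4,5): δ = 124.09°  ·
  (4,6): δ = 46.93°  ✓
  (5,6): δ = 102.84°  ·
antipodal pairs: 9

count = 9; pairs: (0,3), (0,4), (0,5), (1,5), (1,6), (2,5), (2,6), (3,6), (4,6)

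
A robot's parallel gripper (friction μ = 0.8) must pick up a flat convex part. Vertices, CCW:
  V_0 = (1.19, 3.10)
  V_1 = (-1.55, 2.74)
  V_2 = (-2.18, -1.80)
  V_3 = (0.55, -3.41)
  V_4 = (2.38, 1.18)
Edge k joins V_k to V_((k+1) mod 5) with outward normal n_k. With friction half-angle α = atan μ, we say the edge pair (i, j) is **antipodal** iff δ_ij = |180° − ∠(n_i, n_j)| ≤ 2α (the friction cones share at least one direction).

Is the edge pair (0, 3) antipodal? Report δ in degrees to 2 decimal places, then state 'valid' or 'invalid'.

α = atan 0.8 = 38.66°;  2α = 77.32°
edge 0: e_0 = (-2.74, -0.36);  n_0 = (-0.1303, +0.9915)
edge 3: e_3 = (+1.83, +4.59);  n_3 = (+0.9289, -0.3703)
∠(n_0, n_3) = 119.22°
δ = |180° − 119.22°| = 60.78°
60.78° ≤ 2α = 77.32°  →  valid

δ = 60.78°, valid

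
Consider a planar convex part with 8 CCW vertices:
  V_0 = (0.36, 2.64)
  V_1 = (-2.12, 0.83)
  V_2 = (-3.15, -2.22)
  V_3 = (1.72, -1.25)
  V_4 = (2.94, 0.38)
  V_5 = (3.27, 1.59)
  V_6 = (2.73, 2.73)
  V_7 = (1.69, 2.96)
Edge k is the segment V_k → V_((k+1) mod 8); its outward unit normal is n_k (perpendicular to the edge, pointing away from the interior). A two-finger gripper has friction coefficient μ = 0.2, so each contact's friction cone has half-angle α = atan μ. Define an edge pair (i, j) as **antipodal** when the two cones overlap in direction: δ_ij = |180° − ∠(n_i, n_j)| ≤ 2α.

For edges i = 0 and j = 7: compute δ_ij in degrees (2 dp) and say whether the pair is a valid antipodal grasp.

δ = 157.40°, invalid

α = atan 0.2 = 11.31°;  2α = 22.62°
edge 0: e_0 = (-2.48, -1.81);  n_0 = (-0.5895, +0.8077)
edge 7: e_7 = (-1.33, -0.32);  n_7 = (-0.2339, +0.9723)
∠(n_0, n_7) = 22.60°
δ = |180° − 22.60°| = 157.40°
157.40° > 2α = 22.62°  →  invalid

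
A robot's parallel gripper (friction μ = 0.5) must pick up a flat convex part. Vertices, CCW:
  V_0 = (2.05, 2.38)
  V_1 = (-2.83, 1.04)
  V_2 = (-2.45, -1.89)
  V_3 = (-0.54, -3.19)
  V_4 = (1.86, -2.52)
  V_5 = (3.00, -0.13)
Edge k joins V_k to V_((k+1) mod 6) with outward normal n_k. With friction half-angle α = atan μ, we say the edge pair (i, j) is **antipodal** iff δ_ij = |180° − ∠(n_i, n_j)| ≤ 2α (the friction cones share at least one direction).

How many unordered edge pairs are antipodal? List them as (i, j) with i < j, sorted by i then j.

α = atan 0.5 = 26.57°;  2α = 53.13°
n_0 = (-0.2648, +0.9643)
n_1 = (-0.9917, -0.1286)
n_2 = (-0.5627, -0.8267)
n_3 = (+0.2689, -0.9632)
n_4 = (+0.9026, -0.4305)
n_5 = (+0.9353, +0.3540)
  (0,1): δ = 97.96°  ·
  (0,2): δ = 49.59°  ✓
  (0,3): δ = 0.24°  ✓
  (0,4): δ = 49.15°  ✓
  (0,5): δ = 95.38°  ·
  (1,2): δ = 131.63°  ·
  (1,3): δ = 81.79°  ·
  (1,4): δ = 32.89°  ✓
  (1,5): δ = 13.34°  ✓
  (2,3): δ = 130.16°  ·
  (2,4): δ = 81.26°  ·
  (2,5): δ = 35.03°  ✓
  (3,4): δ = 131.10°  ·
  (3,5): δ = 84.87°  ·
  (4,5): δ = 133.77°  ·
antipodal pairs: 6

count = 6; pairs: (0,2), (0,3), (0,4), (1,4), (1,5), (2,5)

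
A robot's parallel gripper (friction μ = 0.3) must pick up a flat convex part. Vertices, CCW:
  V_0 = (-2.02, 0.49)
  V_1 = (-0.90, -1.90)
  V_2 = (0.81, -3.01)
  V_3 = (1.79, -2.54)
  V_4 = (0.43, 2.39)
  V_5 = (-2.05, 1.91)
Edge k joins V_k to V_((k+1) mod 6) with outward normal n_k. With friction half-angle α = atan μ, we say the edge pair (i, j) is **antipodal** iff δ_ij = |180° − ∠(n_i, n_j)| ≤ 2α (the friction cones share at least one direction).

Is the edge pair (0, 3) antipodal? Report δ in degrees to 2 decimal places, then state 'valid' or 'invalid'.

α = atan 0.3 = 16.70°;  2α = 33.40°
edge 0: e_0 = (+1.12, -2.39);  n_0 = (-0.9055, -0.4243)
edge 3: e_3 = (-1.36, +4.93);  n_3 = (+0.9640, +0.2659)
∠(n_0, n_3) = 170.31°
δ = |180° − 170.31°| = 9.69°
9.69° ≤ 2α = 33.40°  →  valid

δ = 9.69°, valid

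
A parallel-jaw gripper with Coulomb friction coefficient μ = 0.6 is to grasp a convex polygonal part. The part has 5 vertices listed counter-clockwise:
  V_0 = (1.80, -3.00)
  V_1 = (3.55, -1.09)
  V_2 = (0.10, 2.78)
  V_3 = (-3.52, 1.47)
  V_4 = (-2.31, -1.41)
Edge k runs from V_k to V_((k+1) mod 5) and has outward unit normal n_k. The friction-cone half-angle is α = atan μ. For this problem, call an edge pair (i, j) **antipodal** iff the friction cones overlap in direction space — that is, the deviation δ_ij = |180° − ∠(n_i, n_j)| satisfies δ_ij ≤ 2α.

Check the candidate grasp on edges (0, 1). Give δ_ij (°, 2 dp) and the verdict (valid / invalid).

α = atan 0.6 = 30.96°;  2α = 61.93°
edge 0: e_0 = (+1.75, +1.91);  n_0 = (+0.7373, -0.6755)
edge 1: e_1 = (-3.45, +3.87);  n_1 = (+0.7465, +0.6654)
∠(n_0, n_1) = 84.21°
δ = |180° − 84.21°| = 95.79°
95.79° > 2α = 61.93°  →  invalid

δ = 95.79°, invalid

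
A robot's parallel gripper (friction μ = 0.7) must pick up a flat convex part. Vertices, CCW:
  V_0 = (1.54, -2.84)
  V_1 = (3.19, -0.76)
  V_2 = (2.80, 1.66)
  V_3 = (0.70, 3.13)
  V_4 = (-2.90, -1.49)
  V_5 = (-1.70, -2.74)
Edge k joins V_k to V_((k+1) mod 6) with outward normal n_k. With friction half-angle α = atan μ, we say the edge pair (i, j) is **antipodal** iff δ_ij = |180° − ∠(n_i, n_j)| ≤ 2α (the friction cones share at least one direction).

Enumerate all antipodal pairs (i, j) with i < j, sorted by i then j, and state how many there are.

count = 6; pairs: (0,3), (1,3), (1,4), (2,4), (2,5), (3,5)

α = atan 0.7 = 34.99°;  2α = 69.98°
n_0 = (+0.7834, -0.6215)
n_1 = (+0.9873, +0.1591)
n_2 = (+0.5735, +0.8192)
n_3 = (-0.7888, +0.6146)
n_4 = (-0.7214, -0.6925)
n_5 = (-0.0308, -0.9995)
  (0,1): δ = 132.42°  ·
  (0,2): δ = 86.57°  ·
  (0,3): δ = 0.50°  ✓
  (0,4): δ = 82.25°  ·
  (0,5): δ = 126.66°  ·
  (1,2): δ = 134.15°  ·
  (1,3): δ = 47.08°  ✓
  (1,4): δ = 34.68°  ✓
  (1,5): δ = 79.08°  ·
  (2,3): δ = 92.93°  ·
  (2,4): δ = 11.18°  ✓
  (2,5): δ = 33.22°  ✓
  (3,4): δ = 98.24°  ·
  (3,5): δ = 53.84°  ✓
  (4,5): δ = 135.60°  ·
antipodal pairs: 6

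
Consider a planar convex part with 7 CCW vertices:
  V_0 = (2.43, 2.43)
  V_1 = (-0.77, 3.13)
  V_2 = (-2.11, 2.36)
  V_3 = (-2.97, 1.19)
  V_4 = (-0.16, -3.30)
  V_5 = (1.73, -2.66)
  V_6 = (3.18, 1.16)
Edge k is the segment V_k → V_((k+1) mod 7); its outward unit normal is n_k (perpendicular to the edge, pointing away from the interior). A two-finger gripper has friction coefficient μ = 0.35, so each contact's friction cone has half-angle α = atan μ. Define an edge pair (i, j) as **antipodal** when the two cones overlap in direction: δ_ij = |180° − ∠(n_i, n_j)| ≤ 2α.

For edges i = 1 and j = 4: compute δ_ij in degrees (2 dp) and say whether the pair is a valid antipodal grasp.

δ = 11.18°, valid

α = atan 0.35 = 19.29°;  2α = 38.58°
edge 1: e_1 = (-1.34, -0.77);  n_1 = (-0.4982, +0.8670)
edge 4: e_4 = (+1.89, +0.64);  n_4 = (+0.3207, -0.9472)
∠(n_1, n_4) = 168.82°
δ = |180° − 168.82°| = 11.18°
11.18° ≤ 2α = 38.58°  →  valid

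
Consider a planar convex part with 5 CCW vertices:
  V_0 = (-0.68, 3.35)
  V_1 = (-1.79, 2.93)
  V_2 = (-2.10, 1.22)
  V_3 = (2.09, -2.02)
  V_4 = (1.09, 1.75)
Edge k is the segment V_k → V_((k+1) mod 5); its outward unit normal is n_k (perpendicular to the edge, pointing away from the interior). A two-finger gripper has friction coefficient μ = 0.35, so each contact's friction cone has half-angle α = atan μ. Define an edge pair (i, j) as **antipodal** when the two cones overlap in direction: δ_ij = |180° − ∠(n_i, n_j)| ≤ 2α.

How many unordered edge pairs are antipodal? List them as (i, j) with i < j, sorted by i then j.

count = 3; pairs: (1,3), (2,3), (2,4)

α = atan 0.35 = 19.29°;  2α = 38.58°
n_0 = (-0.3539, +0.9353)
n_1 = (-0.9840, +0.1784)
n_2 = (-0.6117, -0.7911)
n_3 = (+0.9666, +0.2564)
n_4 = (+0.6706, +0.7418)
  (0,1): δ = 121.00°  ·
  (0,2): δ = 58.44°  ·
  (0,3): δ = 84.13°  ·
  (0,4): δ = 117.16°  ·
  (1,2): δ = 117.44°  ·
  (1,3): δ = 25.13°  ✓
  (1,4): δ = 58.16°  ·
  (2,3): δ = 37.43°  ✓
  (2,4): δ = 4.40°  ✓
  (3,4): δ = 146.97°  ·
antipodal pairs: 3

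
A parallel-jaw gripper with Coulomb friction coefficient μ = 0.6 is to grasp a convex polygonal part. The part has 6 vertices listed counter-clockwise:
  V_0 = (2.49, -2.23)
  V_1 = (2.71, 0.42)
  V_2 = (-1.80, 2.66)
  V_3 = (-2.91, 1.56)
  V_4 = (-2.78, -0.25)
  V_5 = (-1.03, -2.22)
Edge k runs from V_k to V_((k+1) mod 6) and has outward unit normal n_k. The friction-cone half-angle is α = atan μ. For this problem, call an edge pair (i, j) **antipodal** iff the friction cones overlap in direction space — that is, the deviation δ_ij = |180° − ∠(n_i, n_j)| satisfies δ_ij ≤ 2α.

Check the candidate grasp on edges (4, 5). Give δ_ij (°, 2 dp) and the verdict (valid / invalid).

δ = 131.78°, invalid

α = atan 0.6 = 30.96°;  2α = 61.93°
edge 4: e_4 = (+1.75, -1.97);  n_4 = (-0.7476, -0.6641)
edge 5: e_5 = (+3.52, -0.01);  n_5 = (-0.0028, -1.0000)
∠(n_4, n_5) = 48.22°
δ = |180° − 48.22°| = 131.78°
131.78° > 2α = 61.93°  →  invalid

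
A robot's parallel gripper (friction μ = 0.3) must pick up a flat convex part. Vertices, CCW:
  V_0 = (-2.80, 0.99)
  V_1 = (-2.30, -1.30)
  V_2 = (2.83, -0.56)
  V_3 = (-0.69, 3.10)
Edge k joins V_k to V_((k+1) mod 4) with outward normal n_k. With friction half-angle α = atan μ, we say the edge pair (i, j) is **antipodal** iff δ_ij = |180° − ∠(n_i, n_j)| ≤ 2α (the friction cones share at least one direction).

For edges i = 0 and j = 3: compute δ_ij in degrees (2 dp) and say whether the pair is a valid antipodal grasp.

α = atan 0.3 = 16.70°;  2α = 33.40°
edge 0: e_0 = (+0.50, -2.29);  n_0 = (-0.9770, -0.2133)
edge 3: e_3 = (-2.11, -2.11);  n_3 = (-0.7071, +0.7071)
∠(n_0, n_3) = 57.32°
δ = |180° − 57.32°| = 122.68°
122.68° > 2α = 33.40°  →  invalid

δ = 122.68°, invalid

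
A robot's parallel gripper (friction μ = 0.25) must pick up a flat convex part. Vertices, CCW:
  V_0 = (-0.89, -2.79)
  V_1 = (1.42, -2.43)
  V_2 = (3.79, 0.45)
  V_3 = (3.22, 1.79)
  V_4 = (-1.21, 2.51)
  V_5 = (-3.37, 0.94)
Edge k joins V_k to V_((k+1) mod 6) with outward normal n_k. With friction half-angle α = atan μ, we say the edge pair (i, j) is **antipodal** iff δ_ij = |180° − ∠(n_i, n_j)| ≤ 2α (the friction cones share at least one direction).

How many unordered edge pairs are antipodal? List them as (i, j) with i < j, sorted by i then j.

α = atan 0.25 = 14.04°;  2α = 28.07°
n_0 = (+0.1540, -0.9881)
n_1 = (+0.7722, -0.6354)
n_2 = (+0.9202, +0.3914)
n_3 = (+0.1604, +0.9870)
n_4 = (-0.5879, +0.8089)
n_5 = (-0.8327, -0.5537)
  (0,1): δ = 138.31°  ·
  (0,2): δ = 75.81°  ·
  (0,3): δ = 18.09°  ✓
  (0,4): δ = 27.15°  ✓
  (0,5): δ = 114.76°  ·
  (1,2): δ = 117.50°  ·
  (1,3): δ = 59.78°  ·
  (1,4): δ = 14.54°  ✓
  (1,5): δ = 73.07°  ·
  (2,3): δ = 122.28°  ·
  (2,4): δ = 77.03°  ·
  (2,5): δ = 10.58°  ✓
  (3,4): δ = 134.76°  ·
  (3,5): δ = 47.15°  ·
  (4,5): δ = 92.39°  ·
antipodal pairs: 4

count = 4; pairs: (0,3), (0,4), (1,4), (2,5)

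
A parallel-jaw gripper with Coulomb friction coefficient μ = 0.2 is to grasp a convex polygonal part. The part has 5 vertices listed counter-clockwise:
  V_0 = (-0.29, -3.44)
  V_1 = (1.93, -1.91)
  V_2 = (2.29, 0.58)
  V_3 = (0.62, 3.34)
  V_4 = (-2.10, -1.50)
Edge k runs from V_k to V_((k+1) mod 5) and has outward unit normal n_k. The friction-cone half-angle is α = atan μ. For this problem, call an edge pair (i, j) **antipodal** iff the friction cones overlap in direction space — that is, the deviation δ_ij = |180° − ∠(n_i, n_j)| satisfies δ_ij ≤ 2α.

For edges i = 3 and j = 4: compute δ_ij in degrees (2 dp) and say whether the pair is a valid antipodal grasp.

α = atan 0.2 = 11.31°;  2α = 22.62°
edge 3: e_3 = (-2.72, -4.84);  n_3 = (-0.8718, +0.4899)
edge 4: e_4 = (+1.81, -1.94);  n_4 = (-0.7312, -0.6822)
∠(n_3, n_4) = 72.35°
δ = |180° − 72.35°| = 107.65°
107.65° > 2α = 22.62°  →  invalid

δ = 107.65°, invalid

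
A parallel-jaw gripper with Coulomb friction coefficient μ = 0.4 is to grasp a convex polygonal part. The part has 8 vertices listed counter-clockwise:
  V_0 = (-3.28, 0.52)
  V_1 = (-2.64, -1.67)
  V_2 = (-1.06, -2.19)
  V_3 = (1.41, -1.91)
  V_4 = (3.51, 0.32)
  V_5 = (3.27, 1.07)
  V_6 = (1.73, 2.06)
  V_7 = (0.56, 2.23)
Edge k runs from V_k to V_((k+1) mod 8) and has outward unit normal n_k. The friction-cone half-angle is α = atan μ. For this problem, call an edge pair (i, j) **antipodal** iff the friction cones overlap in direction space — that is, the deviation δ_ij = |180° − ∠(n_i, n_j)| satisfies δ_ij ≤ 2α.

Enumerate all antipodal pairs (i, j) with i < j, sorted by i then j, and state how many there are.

α = atan 0.4 = 21.80°;  2α = 43.60°
n_0 = (-0.9599, -0.2805)
n_1 = (-0.3126, -0.9499)
n_2 = (+0.1126, -0.9936)
n_3 = (+0.7280, -0.6856)
n_4 = (+0.9524, +0.3048)
n_5 = (+0.5408, +0.8412)
n_6 = (+0.1438, +0.9896)
n_7 = (-0.4068, +0.9135)
  (0,1): δ = 124.51°  ·
  (0,2): δ = 99.82°  ·
  (0,3): δ = 59.57°  ·
  (0,4): δ = 1.45°  ✓
  (0,5): δ = 40.97°  ✓
  (0,6): δ = 65.44°  ·
  (0,7): δ = 97.71°  ·
  (1,2): δ = 155.32°  ·
  (1,3): δ = 115.06°  ·
  (1,4): δ = 54.04°  ·
  (1,5): δ = 14.52°  ✓
  (1,6): δ = 9.95°  ✓
  (1,7): δ = 42.22°  ✓
  (2,3): δ = 139.75°  ·
  (2,4): δ = 78.72°  ·
  (2,5): δ = 39.20°  ✓
  (2,6): δ = 14.73°  ✓
  (2,7): δ = 17.54°  ✓
  (3,4): δ = 118.98°  ·
  (3,5): δ = 79.45°  ·
  (3,6): δ = 54.99°  ·
  (3,7): δ = 22.72°  ✓
  (4,5): δ = 140.48°  ·
  (4,6): δ = 116.01°  ·
  (4,7): δ = 83.74°  ·
  (5,6): δ = 155.53°  ·
  (5,7): δ = 123.26°  ·
  (6,7): δ = 147.73°  ·
antipodal pairs: 9

count = 9; pairs: (0,4), (0,5), (1,5), (1,6), (1,7), (2,5), (2,6), (2,7), (3,7)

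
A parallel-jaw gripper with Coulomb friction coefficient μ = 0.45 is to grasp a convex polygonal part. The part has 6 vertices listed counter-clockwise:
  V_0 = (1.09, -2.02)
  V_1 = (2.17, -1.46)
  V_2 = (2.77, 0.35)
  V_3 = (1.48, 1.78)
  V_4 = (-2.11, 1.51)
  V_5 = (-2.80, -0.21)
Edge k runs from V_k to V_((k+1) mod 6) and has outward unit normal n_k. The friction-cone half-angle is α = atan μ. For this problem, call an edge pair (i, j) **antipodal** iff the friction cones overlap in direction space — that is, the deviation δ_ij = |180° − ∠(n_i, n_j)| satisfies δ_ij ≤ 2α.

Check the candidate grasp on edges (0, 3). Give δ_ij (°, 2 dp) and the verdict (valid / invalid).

δ = 23.11°, valid

α = atan 0.45 = 24.23°;  2α = 48.46°
edge 0: e_0 = (+1.08, +0.56);  n_0 = (+0.4603, -0.8878)
edge 3: e_3 = (-3.59, -0.27);  n_3 = (-0.0750, +0.9972)
∠(n_0, n_3) = 156.89°
δ = |180° − 156.89°| = 23.11°
23.11° ≤ 2α = 48.46°  →  valid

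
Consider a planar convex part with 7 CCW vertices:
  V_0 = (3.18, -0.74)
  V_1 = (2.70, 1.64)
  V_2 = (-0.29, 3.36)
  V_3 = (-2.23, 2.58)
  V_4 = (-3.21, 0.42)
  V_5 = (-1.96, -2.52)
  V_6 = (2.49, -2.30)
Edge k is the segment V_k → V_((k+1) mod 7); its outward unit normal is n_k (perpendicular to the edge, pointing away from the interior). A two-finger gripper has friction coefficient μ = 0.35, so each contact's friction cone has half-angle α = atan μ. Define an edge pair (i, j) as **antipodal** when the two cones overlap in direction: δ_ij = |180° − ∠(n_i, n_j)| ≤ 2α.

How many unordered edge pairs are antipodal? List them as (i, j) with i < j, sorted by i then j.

α = atan 0.35 = 19.29°;  2α = 38.58°
n_0 = (+0.9803, +0.1977)
n_1 = (+0.4986, +0.8668)
n_2 = (-0.3730, +0.9278)
n_3 = (-0.9107, +0.4132)
n_4 = (-0.9203, -0.3913)
n_5 = (+0.0494, -0.9988)
n_6 = (+0.9145, -0.4045)
  (0,1): δ = 131.31°  ·
  (0,2): δ = 79.50°  ·
  (0,3): δ = 35.81°  ✓
  (0,4): δ = 11.63°  ✓
  (0,5): δ = 81.43°  ·
  (0,6): δ = 144.74°  ·
  (1,2): δ = 128.19°  ·
  (1,3): δ = 84.49°  ·
  (1,4): δ = 37.06°  ✓
  (1,5): δ = 32.74°  ✓
  (1,6): δ = 96.05°  ·
  (2,3): δ = 136.31°  ·
  (2,4): δ = 88.87°  ·
  (2,5): δ = 19.07°  ✓
  (2,6): δ = 44.24°  ·
  (3,4): δ = 132.56°  ·
  (3,5): δ = 62.77°  ·
  (3,6): δ = 0.54°  ✓
  (4,5): δ = 110.20°  ·
  (4,6): δ = 46.89°  ·
  (5,6): δ = 116.69°  ·
antipodal pairs: 6

count = 6; pairs: (0,3), (0,4), (1,4), (1,5), (2,5), (3,6)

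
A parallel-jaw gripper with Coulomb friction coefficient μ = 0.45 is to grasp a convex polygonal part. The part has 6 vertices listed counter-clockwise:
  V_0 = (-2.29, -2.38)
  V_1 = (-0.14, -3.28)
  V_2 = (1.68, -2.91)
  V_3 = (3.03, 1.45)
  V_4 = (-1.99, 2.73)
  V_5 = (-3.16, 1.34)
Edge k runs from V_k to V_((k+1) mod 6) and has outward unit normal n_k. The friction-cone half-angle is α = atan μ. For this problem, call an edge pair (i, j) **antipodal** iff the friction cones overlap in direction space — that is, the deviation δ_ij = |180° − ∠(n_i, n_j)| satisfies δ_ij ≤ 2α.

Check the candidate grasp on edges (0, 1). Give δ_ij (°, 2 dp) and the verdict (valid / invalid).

α = atan 0.45 = 24.23°;  2α = 48.46°
edge 0: e_0 = (+2.15, -0.90);  n_0 = (-0.3861, -0.9224)
edge 1: e_1 = (+1.82, +0.37);  n_1 = (+0.1992, -0.9800)
∠(n_0, n_1) = 34.21°
δ = |180° − 34.21°| = 145.79°
145.79° > 2α = 48.46°  →  invalid

δ = 145.79°, invalid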